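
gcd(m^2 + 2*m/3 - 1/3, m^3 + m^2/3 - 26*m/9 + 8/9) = m - 1/3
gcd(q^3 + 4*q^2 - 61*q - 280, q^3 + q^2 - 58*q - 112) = q^2 - q - 56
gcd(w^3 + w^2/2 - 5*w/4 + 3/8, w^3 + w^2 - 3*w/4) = w^2 + w - 3/4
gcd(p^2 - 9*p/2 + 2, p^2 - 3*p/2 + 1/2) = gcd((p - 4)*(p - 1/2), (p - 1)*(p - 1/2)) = p - 1/2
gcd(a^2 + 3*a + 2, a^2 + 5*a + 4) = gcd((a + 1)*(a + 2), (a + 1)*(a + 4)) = a + 1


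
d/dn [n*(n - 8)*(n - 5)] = 3*n^2 - 26*n + 40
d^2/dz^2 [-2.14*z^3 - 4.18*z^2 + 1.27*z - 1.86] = -12.84*z - 8.36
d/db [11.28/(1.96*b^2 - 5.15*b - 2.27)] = (58.092 - 44.2176*b)/(-1.96*b^2 + 5.15*b + 2.27)^2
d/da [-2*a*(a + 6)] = -4*a - 12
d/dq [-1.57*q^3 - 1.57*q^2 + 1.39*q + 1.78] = -4.71*q^2 - 3.14*q + 1.39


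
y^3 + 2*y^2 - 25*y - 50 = (y - 5)*(y + 2)*(y + 5)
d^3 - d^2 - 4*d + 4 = (d - 2)*(d - 1)*(d + 2)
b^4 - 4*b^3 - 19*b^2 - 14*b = b*(b - 7)*(b + 1)*(b + 2)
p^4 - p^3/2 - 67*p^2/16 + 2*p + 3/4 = (p - 2)*(p - 3/4)*(p + 1/4)*(p + 2)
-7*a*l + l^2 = l*(-7*a + l)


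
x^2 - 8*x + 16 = (x - 4)^2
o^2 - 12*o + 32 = (o - 8)*(o - 4)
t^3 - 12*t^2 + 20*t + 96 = (t - 8)*(t - 6)*(t + 2)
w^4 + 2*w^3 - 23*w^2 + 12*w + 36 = (w - 3)*(w - 2)*(w + 1)*(w + 6)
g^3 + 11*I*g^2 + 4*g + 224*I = (g - 4*I)*(g + 7*I)*(g + 8*I)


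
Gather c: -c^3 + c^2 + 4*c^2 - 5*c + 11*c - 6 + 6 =-c^3 + 5*c^2 + 6*c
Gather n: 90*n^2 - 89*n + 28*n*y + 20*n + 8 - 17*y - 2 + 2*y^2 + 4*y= 90*n^2 + n*(28*y - 69) + 2*y^2 - 13*y + 6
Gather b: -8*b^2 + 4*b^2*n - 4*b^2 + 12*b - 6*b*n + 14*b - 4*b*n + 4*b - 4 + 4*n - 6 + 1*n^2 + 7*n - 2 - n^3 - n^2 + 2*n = b^2*(4*n - 12) + b*(30 - 10*n) - n^3 + 13*n - 12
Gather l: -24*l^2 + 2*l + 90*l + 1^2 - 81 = -24*l^2 + 92*l - 80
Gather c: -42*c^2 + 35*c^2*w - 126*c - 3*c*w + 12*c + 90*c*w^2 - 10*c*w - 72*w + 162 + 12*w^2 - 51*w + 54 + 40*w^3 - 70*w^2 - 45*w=c^2*(35*w - 42) + c*(90*w^2 - 13*w - 114) + 40*w^3 - 58*w^2 - 168*w + 216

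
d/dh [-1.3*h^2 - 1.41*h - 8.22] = -2.6*h - 1.41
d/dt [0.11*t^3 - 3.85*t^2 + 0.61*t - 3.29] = 0.33*t^2 - 7.7*t + 0.61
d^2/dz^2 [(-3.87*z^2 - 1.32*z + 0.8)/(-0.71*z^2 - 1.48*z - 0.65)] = (1.77635683940025e-15*z^4 - 6.80236799999999*z^3 - 13.13571*z^2 - 8.69892*z - 2.03577)/(0.357911*z^6 + 2.238204*z^5 + 5.648547*z^4 + 7.339912*z^3 + 5.171205*z^2 + 1.8759*z + 0.274625)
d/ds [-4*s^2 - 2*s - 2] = -8*s - 2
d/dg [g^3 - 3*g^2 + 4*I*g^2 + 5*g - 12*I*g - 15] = 3*g^2 + g*(-6 + 8*I) + 5 - 12*I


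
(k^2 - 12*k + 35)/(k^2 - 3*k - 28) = (k - 5)/(k + 4)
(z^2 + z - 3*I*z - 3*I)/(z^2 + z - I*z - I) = (z - 3*I)/(z - I)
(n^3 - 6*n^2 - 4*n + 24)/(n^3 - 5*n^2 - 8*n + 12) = (n - 2)/(n - 1)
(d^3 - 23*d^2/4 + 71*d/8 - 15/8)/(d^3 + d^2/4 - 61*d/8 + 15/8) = (d - 3)/(d + 3)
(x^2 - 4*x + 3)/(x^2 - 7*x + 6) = (x - 3)/(x - 6)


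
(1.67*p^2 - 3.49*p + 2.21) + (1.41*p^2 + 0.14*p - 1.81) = 3.08*p^2 - 3.35*p + 0.4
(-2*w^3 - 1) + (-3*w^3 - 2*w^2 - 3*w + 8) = -5*w^3 - 2*w^2 - 3*w + 7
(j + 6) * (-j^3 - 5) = -j^4 - 6*j^3 - 5*j - 30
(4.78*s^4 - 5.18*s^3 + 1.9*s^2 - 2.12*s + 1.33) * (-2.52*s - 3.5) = -12.0456*s^5 - 3.6764*s^4 + 13.342*s^3 - 1.3076*s^2 + 4.0684*s - 4.655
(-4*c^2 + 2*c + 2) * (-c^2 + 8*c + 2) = 4*c^4 - 34*c^3 + 6*c^2 + 20*c + 4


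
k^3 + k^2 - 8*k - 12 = (k - 3)*(k + 2)^2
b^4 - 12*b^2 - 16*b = b*(b - 4)*(b + 2)^2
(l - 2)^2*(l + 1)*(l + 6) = l^4 + 3*l^3 - 18*l^2 + 4*l + 24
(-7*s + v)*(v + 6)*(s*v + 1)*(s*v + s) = -7*s^3*v^3 - 49*s^3*v^2 - 42*s^3*v + s^2*v^4 + 7*s^2*v^3 - s^2*v^2 - 49*s^2*v - 42*s^2 + s*v^3 + 7*s*v^2 + 6*s*v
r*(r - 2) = r^2 - 2*r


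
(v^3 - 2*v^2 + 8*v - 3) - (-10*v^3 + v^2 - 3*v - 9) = 11*v^3 - 3*v^2 + 11*v + 6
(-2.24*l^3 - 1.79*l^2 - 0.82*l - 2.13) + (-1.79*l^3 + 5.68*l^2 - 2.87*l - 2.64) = -4.03*l^3 + 3.89*l^2 - 3.69*l - 4.77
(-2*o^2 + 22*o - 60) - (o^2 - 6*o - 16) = -3*o^2 + 28*o - 44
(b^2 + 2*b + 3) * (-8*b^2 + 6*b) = -8*b^4 - 10*b^3 - 12*b^2 + 18*b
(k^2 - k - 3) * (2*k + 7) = 2*k^3 + 5*k^2 - 13*k - 21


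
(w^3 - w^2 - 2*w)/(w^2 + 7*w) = (w^2 - w - 2)/(w + 7)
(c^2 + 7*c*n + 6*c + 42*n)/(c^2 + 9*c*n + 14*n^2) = (c + 6)/(c + 2*n)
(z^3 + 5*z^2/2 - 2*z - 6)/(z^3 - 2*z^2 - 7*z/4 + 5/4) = 2*(2*z^3 + 5*z^2 - 4*z - 12)/(4*z^3 - 8*z^2 - 7*z + 5)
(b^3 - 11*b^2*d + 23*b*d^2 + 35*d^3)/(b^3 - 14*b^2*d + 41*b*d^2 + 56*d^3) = (b - 5*d)/(b - 8*d)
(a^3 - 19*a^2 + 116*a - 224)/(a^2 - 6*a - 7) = (a^2 - 12*a + 32)/(a + 1)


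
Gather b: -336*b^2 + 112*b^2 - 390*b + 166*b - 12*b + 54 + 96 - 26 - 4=-224*b^2 - 236*b + 120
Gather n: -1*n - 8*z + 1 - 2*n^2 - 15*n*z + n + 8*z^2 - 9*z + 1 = -2*n^2 - 15*n*z + 8*z^2 - 17*z + 2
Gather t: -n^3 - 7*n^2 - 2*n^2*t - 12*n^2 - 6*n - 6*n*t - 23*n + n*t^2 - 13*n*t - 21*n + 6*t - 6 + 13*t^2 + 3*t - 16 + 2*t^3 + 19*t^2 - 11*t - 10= -n^3 - 19*n^2 - 50*n + 2*t^3 + t^2*(n + 32) + t*(-2*n^2 - 19*n - 2) - 32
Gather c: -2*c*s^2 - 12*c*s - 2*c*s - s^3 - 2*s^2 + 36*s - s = c*(-2*s^2 - 14*s) - s^3 - 2*s^2 + 35*s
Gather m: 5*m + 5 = 5*m + 5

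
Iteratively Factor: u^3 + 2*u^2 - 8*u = (u)*(u^2 + 2*u - 8) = u*(u - 2)*(u + 4)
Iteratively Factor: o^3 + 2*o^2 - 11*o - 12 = (o + 1)*(o^2 + o - 12) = (o + 1)*(o + 4)*(o - 3)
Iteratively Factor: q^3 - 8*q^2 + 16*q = (q - 4)*(q^2 - 4*q) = (q - 4)^2*(q)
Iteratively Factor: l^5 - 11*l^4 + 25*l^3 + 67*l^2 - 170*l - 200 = (l + 2)*(l^4 - 13*l^3 + 51*l^2 - 35*l - 100) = (l + 1)*(l + 2)*(l^3 - 14*l^2 + 65*l - 100) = (l - 4)*(l + 1)*(l + 2)*(l^2 - 10*l + 25) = (l - 5)*(l - 4)*(l + 1)*(l + 2)*(l - 5)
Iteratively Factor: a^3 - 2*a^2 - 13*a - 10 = (a + 1)*(a^2 - 3*a - 10) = (a + 1)*(a + 2)*(a - 5)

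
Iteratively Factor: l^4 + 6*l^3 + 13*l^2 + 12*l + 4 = (l + 1)*(l^3 + 5*l^2 + 8*l + 4) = (l + 1)*(l + 2)*(l^2 + 3*l + 2) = (l + 1)^2*(l + 2)*(l + 2)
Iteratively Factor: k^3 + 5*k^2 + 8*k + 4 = (k + 2)*(k^2 + 3*k + 2) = (k + 2)^2*(k + 1)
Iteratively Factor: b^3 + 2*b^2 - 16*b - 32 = (b + 2)*(b^2 - 16) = (b + 2)*(b + 4)*(b - 4)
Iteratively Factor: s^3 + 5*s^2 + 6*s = (s + 3)*(s^2 + 2*s) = s*(s + 3)*(s + 2)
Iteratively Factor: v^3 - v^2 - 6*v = (v - 3)*(v^2 + 2*v) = (v - 3)*(v + 2)*(v)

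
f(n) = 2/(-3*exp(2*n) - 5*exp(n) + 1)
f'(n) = 2*(6*exp(2*n) + 5*exp(n))/(-3*exp(2*n) - 5*exp(n) + 1)^2 = (12*exp(n) + 10)*exp(n)/(3*exp(2*n) + 5*exp(n) - 1)^2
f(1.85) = -0.01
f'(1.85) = 0.02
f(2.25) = -0.01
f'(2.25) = 0.01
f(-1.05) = -1.79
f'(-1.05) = 3.98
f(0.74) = -0.09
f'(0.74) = 0.14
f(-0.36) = -0.51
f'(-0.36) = 0.82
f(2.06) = -0.01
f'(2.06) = 0.02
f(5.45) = -0.00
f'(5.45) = 0.00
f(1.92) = -0.01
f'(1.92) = 0.02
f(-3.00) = 2.69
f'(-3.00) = 0.95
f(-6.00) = 2.03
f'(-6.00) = 0.03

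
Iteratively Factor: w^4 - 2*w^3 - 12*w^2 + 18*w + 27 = (w + 3)*(w^3 - 5*w^2 + 3*w + 9) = (w - 3)*(w + 3)*(w^2 - 2*w - 3) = (w - 3)*(w + 1)*(w + 3)*(w - 3)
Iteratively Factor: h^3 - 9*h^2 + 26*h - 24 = (h - 4)*(h^2 - 5*h + 6) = (h - 4)*(h - 3)*(h - 2)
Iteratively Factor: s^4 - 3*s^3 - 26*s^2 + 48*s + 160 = (s + 4)*(s^3 - 7*s^2 + 2*s + 40) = (s - 5)*(s + 4)*(s^2 - 2*s - 8) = (s - 5)*(s + 2)*(s + 4)*(s - 4)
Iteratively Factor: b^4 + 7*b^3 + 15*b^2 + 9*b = (b + 3)*(b^3 + 4*b^2 + 3*b) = b*(b + 3)*(b^2 + 4*b + 3) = b*(b + 3)^2*(b + 1)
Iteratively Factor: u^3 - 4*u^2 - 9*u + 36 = (u - 3)*(u^2 - u - 12) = (u - 3)*(u + 3)*(u - 4)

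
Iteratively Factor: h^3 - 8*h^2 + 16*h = (h)*(h^2 - 8*h + 16) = h*(h - 4)*(h - 4)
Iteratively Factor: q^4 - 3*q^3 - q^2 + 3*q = (q - 3)*(q^3 - q) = q*(q - 3)*(q^2 - 1) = q*(q - 3)*(q + 1)*(q - 1)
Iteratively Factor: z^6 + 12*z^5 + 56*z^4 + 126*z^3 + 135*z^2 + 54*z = (z + 1)*(z^5 + 11*z^4 + 45*z^3 + 81*z^2 + 54*z) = z*(z + 1)*(z^4 + 11*z^3 + 45*z^2 + 81*z + 54) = z*(z + 1)*(z + 3)*(z^3 + 8*z^2 + 21*z + 18) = z*(z + 1)*(z + 3)^2*(z^2 + 5*z + 6) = z*(z + 1)*(z + 3)^3*(z + 2)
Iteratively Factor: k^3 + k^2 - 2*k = (k + 2)*(k^2 - k) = (k - 1)*(k + 2)*(k)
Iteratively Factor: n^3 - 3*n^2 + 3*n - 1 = (n - 1)*(n^2 - 2*n + 1) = (n - 1)^2*(n - 1)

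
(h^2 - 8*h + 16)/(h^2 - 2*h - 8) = (h - 4)/(h + 2)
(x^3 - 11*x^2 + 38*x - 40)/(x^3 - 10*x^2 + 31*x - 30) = (x - 4)/(x - 3)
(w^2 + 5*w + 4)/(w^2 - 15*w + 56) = (w^2 + 5*w + 4)/(w^2 - 15*w + 56)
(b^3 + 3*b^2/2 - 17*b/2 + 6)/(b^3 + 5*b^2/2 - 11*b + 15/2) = (b + 4)/(b + 5)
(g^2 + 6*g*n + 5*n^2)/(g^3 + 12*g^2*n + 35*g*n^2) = (g + n)/(g*(g + 7*n))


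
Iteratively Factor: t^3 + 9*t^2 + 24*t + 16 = (t + 4)*(t^2 + 5*t + 4) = (t + 1)*(t + 4)*(t + 4)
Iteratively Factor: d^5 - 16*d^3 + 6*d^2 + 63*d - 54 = (d - 3)*(d^4 + 3*d^3 - 7*d^2 - 15*d + 18) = (d - 3)*(d + 3)*(d^3 - 7*d + 6) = (d - 3)*(d + 3)^2*(d^2 - 3*d + 2) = (d - 3)*(d - 2)*(d + 3)^2*(d - 1)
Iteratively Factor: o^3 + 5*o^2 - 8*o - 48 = (o + 4)*(o^2 + o - 12) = (o - 3)*(o + 4)*(o + 4)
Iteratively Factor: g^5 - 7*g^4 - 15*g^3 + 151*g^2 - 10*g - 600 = (g - 3)*(g^4 - 4*g^3 - 27*g^2 + 70*g + 200) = (g - 3)*(g + 2)*(g^3 - 6*g^2 - 15*g + 100) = (g - 3)*(g + 2)*(g + 4)*(g^2 - 10*g + 25) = (g - 5)*(g - 3)*(g + 2)*(g + 4)*(g - 5)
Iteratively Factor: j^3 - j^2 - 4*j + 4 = (j - 1)*(j^2 - 4) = (j - 2)*(j - 1)*(j + 2)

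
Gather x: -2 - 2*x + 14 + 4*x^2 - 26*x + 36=4*x^2 - 28*x + 48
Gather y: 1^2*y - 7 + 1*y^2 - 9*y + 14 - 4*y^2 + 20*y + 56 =-3*y^2 + 12*y + 63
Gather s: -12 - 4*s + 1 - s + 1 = -5*s - 10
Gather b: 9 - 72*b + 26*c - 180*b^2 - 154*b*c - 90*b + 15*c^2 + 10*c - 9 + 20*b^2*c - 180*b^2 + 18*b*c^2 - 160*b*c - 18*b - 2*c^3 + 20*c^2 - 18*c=b^2*(20*c - 360) + b*(18*c^2 - 314*c - 180) - 2*c^3 + 35*c^2 + 18*c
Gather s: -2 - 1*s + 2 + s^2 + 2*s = s^2 + s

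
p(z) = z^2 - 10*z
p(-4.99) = 74.80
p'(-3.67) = -17.34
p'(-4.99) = -19.98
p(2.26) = -17.49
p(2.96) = -20.84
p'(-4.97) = -19.94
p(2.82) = -20.25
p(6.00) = -24.00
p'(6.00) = 2.00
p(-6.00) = 96.00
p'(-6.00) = -22.00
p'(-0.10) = -10.20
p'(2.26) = -5.48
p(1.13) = -10.02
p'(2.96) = -4.08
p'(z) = 2*z - 10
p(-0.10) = 1.01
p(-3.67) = 50.17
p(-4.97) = 74.40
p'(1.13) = -7.74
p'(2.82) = -4.36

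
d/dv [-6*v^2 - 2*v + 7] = -12*v - 2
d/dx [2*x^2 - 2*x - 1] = 4*x - 2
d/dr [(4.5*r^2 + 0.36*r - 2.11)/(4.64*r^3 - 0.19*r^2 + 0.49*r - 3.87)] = (-20.88*r^4 - 3.3408*r^3 + 31.6446*r^2 - 35.6318*r - 0.3593)/(21.5296*r^6 - 1.7632*r^5 + 4.5833*r^4 - 36.0998*r^3 + 1.7107*r^2 - 3.7926*r + 14.9769)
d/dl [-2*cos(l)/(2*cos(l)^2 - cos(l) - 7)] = 2*(2*sin(l)^2 - 9)*sin(l)/(cos(l) - cos(2*l) + 6)^2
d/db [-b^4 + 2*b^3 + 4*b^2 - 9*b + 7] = -4*b^3 + 6*b^2 + 8*b - 9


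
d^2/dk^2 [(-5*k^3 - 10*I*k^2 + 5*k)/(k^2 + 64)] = 10*(65*k^3 + 384*I*k^2 - 12480*k - 8192*I)/(k^6 + 192*k^4 + 12288*k^2 + 262144)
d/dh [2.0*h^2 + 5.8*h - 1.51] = 4.0*h + 5.8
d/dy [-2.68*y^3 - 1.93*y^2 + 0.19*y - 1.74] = -8.04*y^2 - 3.86*y + 0.19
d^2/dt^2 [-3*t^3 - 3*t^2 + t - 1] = -18*t - 6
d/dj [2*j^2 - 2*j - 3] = 4*j - 2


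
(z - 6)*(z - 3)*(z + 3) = z^3 - 6*z^2 - 9*z + 54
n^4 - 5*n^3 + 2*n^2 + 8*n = n*(n - 4)*(n - 2)*(n + 1)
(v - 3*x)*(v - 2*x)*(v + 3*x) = v^3 - 2*v^2*x - 9*v*x^2 + 18*x^3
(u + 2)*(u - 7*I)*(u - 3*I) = u^3 + 2*u^2 - 10*I*u^2 - 21*u - 20*I*u - 42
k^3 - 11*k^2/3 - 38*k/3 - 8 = (k - 6)*(k + 1)*(k + 4/3)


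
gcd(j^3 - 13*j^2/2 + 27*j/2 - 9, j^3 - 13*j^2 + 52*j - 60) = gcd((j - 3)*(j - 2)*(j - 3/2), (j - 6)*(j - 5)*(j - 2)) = j - 2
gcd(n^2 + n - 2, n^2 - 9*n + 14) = 1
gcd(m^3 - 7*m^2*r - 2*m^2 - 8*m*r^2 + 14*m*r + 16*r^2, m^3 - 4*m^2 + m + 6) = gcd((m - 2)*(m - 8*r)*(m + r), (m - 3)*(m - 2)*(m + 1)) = m - 2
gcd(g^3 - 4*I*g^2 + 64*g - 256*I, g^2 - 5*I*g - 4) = g - 4*I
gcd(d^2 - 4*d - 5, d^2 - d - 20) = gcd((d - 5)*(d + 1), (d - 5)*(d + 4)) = d - 5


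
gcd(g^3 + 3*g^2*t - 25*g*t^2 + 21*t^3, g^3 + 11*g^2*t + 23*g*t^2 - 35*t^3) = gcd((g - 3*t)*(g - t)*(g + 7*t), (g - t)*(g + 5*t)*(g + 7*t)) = -g^2 - 6*g*t + 7*t^2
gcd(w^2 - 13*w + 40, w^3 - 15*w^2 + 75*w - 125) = w - 5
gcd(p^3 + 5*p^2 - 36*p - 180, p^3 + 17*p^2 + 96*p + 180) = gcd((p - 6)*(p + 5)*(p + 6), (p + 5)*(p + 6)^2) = p^2 + 11*p + 30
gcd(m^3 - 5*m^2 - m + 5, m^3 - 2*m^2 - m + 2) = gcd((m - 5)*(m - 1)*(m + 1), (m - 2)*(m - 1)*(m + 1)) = m^2 - 1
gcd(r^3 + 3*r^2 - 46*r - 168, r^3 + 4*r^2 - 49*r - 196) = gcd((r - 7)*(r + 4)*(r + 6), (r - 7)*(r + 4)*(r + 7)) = r^2 - 3*r - 28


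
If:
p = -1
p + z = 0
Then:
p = -1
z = 1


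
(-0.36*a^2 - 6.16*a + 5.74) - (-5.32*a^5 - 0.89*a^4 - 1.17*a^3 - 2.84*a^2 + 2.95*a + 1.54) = 5.32*a^5 + 0.89*a^4 + 1.17*a^3 + 2.48*a^2 - 9.11*a + 4.2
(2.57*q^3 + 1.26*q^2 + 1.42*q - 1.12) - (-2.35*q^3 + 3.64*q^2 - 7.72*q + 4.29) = 4.92*q^3 - 2.38*q^2 + 9.14*q - 5.41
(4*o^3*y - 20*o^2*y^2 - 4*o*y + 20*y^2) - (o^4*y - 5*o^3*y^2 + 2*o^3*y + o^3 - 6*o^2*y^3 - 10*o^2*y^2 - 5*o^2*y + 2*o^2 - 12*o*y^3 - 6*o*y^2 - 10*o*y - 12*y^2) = -o^4*y + 5*o^3*y^2 + 2*o^3*y - o^3 + 6*o^2*y^3 - 10*o^2*y^2 + 5*o^2*y - 2*o^2 + 12*o*y^3 + 6*o*y^2 + 6*o*y + 32*y^2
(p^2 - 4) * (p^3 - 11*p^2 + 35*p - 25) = p^5 - 11*p^4 + 31*p^3 + 19*p^2 - 140*p + 100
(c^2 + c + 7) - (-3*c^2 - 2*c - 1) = 4*c^2 + 3*c + 8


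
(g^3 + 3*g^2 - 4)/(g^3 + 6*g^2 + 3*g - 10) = (g + 2)/(g + 5)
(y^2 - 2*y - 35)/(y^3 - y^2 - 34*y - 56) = (y + 5)/(y^2 + 6*y + 8)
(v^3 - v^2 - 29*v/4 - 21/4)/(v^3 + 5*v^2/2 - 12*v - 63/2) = (2*v^2 + 5*v + 3)/(2*(v^2 + 6*v + 9))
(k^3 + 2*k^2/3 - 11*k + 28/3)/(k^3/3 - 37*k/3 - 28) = (3*k^2 - 10*k + 7)/(k^2 - 4*k - 21)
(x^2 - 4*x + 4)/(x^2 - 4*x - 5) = (-x^2 + 4*x - 4)/(-x^2 + 4*x + 5)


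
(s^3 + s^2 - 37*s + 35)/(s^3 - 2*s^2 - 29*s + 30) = (s^2 + 2*s - 35)/(s^2 - s - 30)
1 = 1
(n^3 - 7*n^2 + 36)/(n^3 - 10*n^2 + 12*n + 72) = (n - 3)/(n - 6)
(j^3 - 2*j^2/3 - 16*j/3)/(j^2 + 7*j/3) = (3*j^2 - 2*j - 16)/(3*j + 7)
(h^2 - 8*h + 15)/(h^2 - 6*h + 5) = (h - 3)/(h - 1)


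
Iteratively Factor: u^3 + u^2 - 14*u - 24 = (u + 3)*(u^2 - 2*u - 8) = (u + 2)*(u + 3)*(u - 4)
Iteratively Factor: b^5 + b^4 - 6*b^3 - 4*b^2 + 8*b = (b - 1)*(b^4 + 2*b^3 - 4*b^2 - 8*b) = (b - 1)*(b + 2)*(b^3 - 4*b) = (b - 1)*(b + 2)^2*(b^2 - 2*b) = b*(b - 1)*(b + 2)^2*(b - 2)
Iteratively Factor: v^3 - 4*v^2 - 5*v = (v - 5)*(v^2 + v) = (v - 5)*(v + 1)*(v)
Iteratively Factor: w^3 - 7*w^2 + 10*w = (w)*(w^2 - 7*w + 10) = w*(w - 2)*(w - 5)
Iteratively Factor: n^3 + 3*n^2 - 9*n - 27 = (n + 3)*(n^2 - 9) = (n - 3)*(n + 3)*(n + 3)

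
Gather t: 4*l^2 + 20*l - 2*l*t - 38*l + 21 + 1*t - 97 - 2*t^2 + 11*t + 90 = 4*l^2 - 18*l - 2*t^2 + t*(12 - 2*l) + 14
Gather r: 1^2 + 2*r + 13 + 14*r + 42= 16*r + 56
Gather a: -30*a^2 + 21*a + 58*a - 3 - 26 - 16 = -30*a^2 + 79*a - 45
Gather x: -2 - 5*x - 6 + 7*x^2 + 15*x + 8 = 7*x^2 + 10*x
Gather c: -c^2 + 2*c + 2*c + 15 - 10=-c^2 + 4*c + 5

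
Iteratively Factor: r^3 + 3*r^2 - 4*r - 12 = (r + 2)*(r^2 + r - 6) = (r - 2)*(r + 2)*(r + 3)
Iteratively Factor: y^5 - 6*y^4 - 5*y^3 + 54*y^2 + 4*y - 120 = (y - 2)*(y^4 - 4*y^3 - 13*y^2 + 28*y + 60) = (y - 5)*(y - 2)*(y^3 + y^2 - 8*y - 12) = (y - 5)*(y - 2)*(y + 2)*(y^2 - y - 6) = (y - 5)*(y - 3)*(y - 2)*(y + 2)*(y + 2)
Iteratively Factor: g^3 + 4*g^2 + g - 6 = (g + 3)*(g^2 + g - 2) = (g + 2)*(g + 3)*(g - 1)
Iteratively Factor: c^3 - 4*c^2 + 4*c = (c - 2)*(c^2 - 2*c) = (c - 2)^2*(c)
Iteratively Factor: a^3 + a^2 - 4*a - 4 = (a + 1)*(a^2 - 4) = (a + 1)*(a + 2)*(a - 2)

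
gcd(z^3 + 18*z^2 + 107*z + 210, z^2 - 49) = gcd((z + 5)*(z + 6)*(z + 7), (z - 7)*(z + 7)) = z + 7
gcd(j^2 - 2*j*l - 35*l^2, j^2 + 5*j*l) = j + 5*l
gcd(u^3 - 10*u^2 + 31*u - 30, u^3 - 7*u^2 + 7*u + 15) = u^2 - 8*u + 15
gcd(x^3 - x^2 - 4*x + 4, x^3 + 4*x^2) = 1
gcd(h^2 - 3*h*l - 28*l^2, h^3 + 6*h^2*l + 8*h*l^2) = h + 4*l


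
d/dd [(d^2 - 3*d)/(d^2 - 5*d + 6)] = -2/(d^2 - 4*d + 4)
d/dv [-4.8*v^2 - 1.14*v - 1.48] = -9.6*v - 1.14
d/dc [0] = 0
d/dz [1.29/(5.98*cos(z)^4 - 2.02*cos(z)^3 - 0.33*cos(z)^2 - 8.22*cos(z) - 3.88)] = (30.8568*cos(z)^3 - 7.8174*cos(z)^2 - 0.8514*cos(z) - 10.6038)*sin(z)/(-5.98*cos(z)^4 + 2.02*cos(z)^3 + 0.33*cos(z)^2 + 8.22*cos(z) + 3.88)^2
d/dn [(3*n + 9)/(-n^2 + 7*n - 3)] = 3*(n^2 + 6*n - 24)/(n^4 - 14*n^3 + 55*n^2 - 42*n + 9)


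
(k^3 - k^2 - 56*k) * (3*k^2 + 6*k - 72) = 3*k^5 + 3*k^4 - 246*k^3 - 264*k^2 + 4032*k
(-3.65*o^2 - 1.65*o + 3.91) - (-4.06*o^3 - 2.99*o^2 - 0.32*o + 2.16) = 4.06*o^3 - 0.66*o^2 - 1.33*o + 1.75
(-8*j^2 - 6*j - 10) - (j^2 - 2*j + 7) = -9*j^2 - 4*j - 17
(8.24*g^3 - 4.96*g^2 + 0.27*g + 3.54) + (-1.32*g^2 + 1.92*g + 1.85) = 8.24*g^3 - 6.28*g^2 + 2.19*g + 5.39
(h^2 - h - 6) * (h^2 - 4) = h^4 - h^3 - 10*h^2 + 4*h + 24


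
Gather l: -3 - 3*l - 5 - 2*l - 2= -5*l - 10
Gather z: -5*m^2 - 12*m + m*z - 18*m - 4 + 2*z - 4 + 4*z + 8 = -5*m^2 - 30*m + z*(m + 6)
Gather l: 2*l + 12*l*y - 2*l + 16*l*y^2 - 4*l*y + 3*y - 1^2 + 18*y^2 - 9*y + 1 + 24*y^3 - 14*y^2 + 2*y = l*(16*y^2 + 8*y) + 24*y^3 + 4*y^2 - 4*y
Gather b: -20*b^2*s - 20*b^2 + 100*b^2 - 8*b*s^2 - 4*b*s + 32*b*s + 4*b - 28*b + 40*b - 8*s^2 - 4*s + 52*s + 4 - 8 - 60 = b^2*(80 - 20*s) + b*(-8*s^2 + 28*s + 16) - 8*s^2 + 48*s - 64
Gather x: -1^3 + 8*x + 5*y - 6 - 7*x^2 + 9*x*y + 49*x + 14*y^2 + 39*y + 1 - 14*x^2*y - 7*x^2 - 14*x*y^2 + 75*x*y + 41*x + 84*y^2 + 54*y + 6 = x^2*(-14*y - 14) + x*(-14*y^2 + 84*y + 98) + 98*y^2 + 98*y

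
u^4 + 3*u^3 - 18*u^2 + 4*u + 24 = (u - 2)^2*(u + 1)*(u + 6)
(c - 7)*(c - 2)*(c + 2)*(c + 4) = c^4 - 3*c^3 - 32*c^2 + 12*c + 112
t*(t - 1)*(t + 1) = t^3 - t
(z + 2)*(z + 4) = z^2 + 6*z + 8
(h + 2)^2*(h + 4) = h^3 + 8*h^2 + 20*h + 16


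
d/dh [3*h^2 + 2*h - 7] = 6*h + 2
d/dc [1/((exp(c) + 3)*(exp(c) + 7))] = 2*(-exp(c) - 5)*exp(c)/(exp(4*c) + 20*exp(3*c) + 142*exp(2*c) + 420*exp(c) + 441)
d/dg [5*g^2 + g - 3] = 10*g + 1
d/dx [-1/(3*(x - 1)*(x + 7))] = 2*(x + 3)/(3*(x - 1)^2*(x + 7)^2)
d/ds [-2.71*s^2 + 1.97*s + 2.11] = 1.97 - 5.42*s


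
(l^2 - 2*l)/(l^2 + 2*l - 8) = l/(l + 4)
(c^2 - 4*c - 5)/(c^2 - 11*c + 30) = (c + 1)/(c - 6)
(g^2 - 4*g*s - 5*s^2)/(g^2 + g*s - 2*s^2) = (g^2 - 4*g*s - 5*s^2)/(g^2 + g*s - 2*s^2)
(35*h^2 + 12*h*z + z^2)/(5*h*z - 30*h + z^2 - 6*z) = (7*h + z)/(z - 6)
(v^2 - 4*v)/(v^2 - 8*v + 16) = v/(v - 4)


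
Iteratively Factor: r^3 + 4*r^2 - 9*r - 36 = (r - 3)*(r^2 + 7*r + 12) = (r - 3)*(r + 3)*(r + 4)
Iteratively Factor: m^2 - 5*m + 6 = (m - 3)*(m - 2)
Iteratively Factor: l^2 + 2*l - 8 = (l - 2)*(l + 4)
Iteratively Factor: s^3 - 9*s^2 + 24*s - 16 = (s - 4)*(s^2 - 5*s + 4) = (s - 4)^2*(s - 1)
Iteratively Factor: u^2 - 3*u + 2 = (u - 1)*(u - 2)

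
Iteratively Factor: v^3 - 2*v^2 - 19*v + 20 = (v - 5)*(v^2 + 3*v - 4) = (v - 5)*(v - 1)*(v + 4)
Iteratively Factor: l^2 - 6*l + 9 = (l - 3)*(l - 3)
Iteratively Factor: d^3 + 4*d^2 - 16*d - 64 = (d + 4)*(d^2 - 16) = (d + 4)^2*(d - 4)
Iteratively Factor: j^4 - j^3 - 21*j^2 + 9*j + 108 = (j - 4)*(j^3 + 3*j^2 - 9*j - 27) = (j - 4)*(j - 3)*(j^2 + 6*j + 9) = (j - 4)*(j - 3)*(j + 3)*(j + 3)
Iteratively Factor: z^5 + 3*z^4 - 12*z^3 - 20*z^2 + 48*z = (z)*(z^4 + 3*z^3 - 12*z^2 - 20*z + 48) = z*(z + 3)*(z^3 - 12*z + 16) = z*(z - 2)*(z + 3)*(z^2 + 2*z - 8) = z*(z - 2)^2*(z + 3)*(z + 4)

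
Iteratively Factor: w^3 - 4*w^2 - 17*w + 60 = (w + 4)*(w^2 - 8*w + 15) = (w - 5)*(w + 4)*(w - 3)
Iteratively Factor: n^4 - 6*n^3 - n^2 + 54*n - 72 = (n - 2)*(n^3 - 4*n^2 - 9*n + 36) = (n - 2)*(n + 3)*(n^2 - 7*n + 12) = (n - 3)*(n - 2)*(n + 3)*(n - 4)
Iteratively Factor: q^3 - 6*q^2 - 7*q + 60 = (q + 3)*(q^2 - 9*q + 20) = (q - 5)*(q + 3)*(q - 4)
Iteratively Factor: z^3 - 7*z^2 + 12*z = (z - 4)*(z^2 - 3*z) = (z - 4)*(z - 3)*(z)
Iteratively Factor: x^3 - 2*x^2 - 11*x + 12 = (x + 3)*(x^2 - 5*x + 4) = (x - 1)*(x + 3)*(x - 4)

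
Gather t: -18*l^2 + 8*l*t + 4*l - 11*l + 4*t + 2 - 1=-18*l^2 - 7*l + t*(8*l + 4) + 1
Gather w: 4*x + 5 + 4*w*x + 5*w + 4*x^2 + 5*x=w*(4*x + 5) + 4*x^2 + 9*x + 5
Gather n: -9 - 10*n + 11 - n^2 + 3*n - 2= -n^2 - 7*n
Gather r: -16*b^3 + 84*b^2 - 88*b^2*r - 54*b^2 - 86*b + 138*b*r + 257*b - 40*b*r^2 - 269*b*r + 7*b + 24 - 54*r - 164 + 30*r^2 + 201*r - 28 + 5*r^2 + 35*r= -16*b^3 + 30*b^2 + 178*b + r^2*(35 - 40*b) + r*(-88*b^2 - 131*b + 182) - 168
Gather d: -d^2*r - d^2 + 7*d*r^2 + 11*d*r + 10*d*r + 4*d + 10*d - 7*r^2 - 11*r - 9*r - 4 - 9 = d^2*(-r - 1) + d*(7*r^2 + 21*r + 14) - 7*r^2 - 20*r - 13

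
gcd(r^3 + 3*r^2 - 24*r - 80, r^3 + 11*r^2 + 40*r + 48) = r^2 + 8*r + 16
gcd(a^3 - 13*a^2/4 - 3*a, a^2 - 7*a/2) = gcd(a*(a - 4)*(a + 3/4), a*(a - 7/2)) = a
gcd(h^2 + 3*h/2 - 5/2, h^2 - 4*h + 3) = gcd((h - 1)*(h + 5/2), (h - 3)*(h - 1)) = h - 1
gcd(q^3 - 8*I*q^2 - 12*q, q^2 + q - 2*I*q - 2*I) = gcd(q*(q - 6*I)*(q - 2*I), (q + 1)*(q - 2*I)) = q - 2*I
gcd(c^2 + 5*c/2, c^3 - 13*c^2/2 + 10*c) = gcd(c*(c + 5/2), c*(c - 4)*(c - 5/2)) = c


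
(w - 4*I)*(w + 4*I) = w^2 + 16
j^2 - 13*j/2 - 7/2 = (j - 7)*(j + 1/2)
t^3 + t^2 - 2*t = t*(t - 1)*(t + 2)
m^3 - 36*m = m*(m - 6)*(m + 6)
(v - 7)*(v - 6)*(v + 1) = v^3 - 12*v^2 + 29*v + 42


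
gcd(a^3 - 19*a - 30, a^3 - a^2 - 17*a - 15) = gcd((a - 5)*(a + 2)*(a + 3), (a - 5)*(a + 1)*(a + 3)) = a^2 - 2*a - 15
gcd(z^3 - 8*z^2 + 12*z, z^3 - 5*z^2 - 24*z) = z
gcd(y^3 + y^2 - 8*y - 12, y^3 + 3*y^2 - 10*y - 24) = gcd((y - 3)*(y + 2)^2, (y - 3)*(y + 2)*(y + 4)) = y^2 - y - 6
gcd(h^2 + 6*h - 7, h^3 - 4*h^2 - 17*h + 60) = 1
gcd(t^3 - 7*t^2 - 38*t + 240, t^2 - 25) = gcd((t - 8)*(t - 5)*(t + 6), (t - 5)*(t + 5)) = t - 5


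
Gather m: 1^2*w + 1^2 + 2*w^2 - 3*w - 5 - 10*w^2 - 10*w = -8*w^2 - 12*w - 4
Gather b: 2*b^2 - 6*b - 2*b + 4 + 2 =2*b^2 - 8*b + 6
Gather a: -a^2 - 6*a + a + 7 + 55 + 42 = -a^2 - 5*a + 104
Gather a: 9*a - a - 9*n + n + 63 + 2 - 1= 8*a - 8*n + 64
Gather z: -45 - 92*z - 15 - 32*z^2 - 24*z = -32*z^2 - 116*z - 60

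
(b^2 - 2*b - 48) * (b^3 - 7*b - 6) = b^5 - 2*b^4 - 55*b^3 + 8*b^2 + 348*b + 288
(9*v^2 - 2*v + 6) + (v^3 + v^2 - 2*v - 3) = v^3 + 10*v^2 - 4*v + 3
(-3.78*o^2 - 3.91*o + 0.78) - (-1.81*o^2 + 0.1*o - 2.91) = -1.97*o^2 - 4.01*o + 3.69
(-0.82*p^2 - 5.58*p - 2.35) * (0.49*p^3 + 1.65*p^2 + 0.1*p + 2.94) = -0.4018*p^5 - 4.0872*p^4 - 10.4405*p^3 - 6.8463*p^2 - 16.6402*p - 6.909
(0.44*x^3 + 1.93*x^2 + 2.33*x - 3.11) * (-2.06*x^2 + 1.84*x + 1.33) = -0.9064*x^5 - 3.1662*x^4 - 0.6634*x^3 + 13.2607*x^2 - 2.6235*x - 4.1363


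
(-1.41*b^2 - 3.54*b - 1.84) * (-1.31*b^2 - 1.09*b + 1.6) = 1.8471*b^4 + 6.1743*b^3 + 4.013*b^2 - 3.6584*b - 2.944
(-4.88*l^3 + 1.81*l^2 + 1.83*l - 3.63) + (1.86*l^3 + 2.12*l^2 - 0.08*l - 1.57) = -3.02*l^3 + 3.93*l^2 + 1.75*l - 5.2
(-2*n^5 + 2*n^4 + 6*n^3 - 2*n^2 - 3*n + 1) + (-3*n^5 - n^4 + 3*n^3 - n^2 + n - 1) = -5*n^5 + n^4 + 9*n^3 - 3*n^2 - 2*n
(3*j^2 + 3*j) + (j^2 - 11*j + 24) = 4*j^2 - 8*j + 24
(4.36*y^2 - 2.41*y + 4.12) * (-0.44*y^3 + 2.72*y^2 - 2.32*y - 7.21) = -1.9184*y^5 + 12.9196*y^4 - 18.4832*y^3 - 14.638*y^2 + 7.8177*y - 29.7052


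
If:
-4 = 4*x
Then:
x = -1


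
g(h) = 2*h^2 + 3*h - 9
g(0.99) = -4.07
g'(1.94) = 10.76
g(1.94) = 4.35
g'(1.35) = 8.40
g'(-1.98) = -4.92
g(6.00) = 81.00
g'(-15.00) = -57.00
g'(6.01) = 27.04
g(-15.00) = 396.00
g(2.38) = 9.47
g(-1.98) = -7.10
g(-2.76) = -2.04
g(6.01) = 81.27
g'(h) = 4*h + 3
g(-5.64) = 37.70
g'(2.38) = 12.52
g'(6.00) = 27.00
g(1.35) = -1.30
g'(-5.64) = -19.56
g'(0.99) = 6.96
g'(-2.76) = -8.04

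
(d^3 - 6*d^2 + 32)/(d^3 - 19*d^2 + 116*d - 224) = (d^2 - 2*d - 8)/(d^2 - 15*d + 56)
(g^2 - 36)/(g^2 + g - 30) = (g - 6)/(g - 5)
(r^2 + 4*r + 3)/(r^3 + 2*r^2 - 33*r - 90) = (r + 1)/(r^2 - r - 30)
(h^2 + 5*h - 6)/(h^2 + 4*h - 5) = (h + 6)/(h + 5)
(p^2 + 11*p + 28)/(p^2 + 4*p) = (p + 7)/p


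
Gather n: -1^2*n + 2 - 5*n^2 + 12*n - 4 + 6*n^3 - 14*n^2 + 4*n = 6*n^3 - 19*n^2 + 15*n - 2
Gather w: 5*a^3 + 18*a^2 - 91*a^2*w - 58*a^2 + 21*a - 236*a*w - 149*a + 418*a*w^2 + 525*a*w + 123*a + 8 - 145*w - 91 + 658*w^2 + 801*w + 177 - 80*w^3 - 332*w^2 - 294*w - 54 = 5*a^3 - 40*a^2 - 5*a - 80*w^3 + w^2*(418*a + 326) + w*(-91*a^2 + 289*a + 362) + 40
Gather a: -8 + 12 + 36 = 40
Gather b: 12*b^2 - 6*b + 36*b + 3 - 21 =12*b^2 + 30*b - 18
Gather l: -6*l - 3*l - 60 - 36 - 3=-9*l - 99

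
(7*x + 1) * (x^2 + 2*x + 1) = 7*x^3 + 15*x^2 + 9*x + 1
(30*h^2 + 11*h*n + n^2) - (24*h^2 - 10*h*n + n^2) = 6*h^2 + 21*h*n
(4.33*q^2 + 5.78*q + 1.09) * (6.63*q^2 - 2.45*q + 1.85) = 28.7079*q^4 + 27.7129*q^3 + 1.0762*q^2 + 8.0225*q + 2.0165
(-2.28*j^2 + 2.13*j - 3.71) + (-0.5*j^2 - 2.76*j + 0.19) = -2.78*j^2 - 0.63*j - 3.52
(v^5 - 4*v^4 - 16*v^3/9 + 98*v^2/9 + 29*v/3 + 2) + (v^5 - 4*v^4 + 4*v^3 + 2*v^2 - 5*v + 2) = 2*v^5 - 8*v^4 + 20*v^3/9 + 116*v^2/9 + 14*v/3 + 4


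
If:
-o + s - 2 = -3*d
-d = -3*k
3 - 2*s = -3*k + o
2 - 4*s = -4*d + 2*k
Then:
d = 7/9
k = 7/27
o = 40/27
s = 31/27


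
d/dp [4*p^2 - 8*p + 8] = 8*p - 8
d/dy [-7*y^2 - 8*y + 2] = -14*y - 8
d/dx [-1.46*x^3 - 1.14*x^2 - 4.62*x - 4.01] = -4.38*x^2 - 2.28*x - 4.62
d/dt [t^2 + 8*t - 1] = 2*t + 8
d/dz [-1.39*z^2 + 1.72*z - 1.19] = 1.72 - 2.78*z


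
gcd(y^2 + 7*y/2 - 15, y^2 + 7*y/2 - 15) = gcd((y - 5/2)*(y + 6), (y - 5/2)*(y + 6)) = y^2 + 7*y/2 - 15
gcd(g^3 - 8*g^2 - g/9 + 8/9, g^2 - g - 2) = 1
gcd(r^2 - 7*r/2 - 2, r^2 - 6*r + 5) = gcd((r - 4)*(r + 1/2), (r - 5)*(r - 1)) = 1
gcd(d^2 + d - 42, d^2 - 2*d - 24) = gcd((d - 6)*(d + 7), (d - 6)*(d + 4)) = d - 6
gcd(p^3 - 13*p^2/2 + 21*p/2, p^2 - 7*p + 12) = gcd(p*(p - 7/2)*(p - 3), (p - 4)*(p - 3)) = p - 3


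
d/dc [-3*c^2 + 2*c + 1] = 2 - 6*c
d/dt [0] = 0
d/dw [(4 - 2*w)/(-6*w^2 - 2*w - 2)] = (3*w^2 + w - (w - 2)*(6*w + 1) + 1)/(3*w^2 + w + 1)^2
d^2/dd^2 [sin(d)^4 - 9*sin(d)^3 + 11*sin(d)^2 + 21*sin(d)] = -16*sin(d)^4 + 81*sin(d)^3 - 32*sin(d)^2 - 75*sin(d) + 22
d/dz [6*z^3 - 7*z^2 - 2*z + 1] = 18*z^2 - 14*z - 2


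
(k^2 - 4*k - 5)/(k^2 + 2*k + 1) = (k - 5)/(k + 1)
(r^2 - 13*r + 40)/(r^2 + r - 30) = (r - 8)/(r + 6)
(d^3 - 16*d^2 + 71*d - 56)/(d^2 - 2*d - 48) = (d^2 - 8*d + 7)/(d + 6)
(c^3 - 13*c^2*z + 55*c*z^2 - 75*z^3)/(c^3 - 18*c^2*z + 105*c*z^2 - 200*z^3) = (-c + 3*z)/(-c + 8*z)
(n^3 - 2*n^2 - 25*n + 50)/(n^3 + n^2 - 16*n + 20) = (n - 5)/(n - 2)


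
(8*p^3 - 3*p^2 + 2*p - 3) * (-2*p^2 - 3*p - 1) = -16*p^5 - 18*p^4 - 3*p^3 + 3*p^2 + 7*p + 3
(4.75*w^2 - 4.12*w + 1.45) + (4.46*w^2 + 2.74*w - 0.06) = 9.21*w^2 - 1.38*w + 1.39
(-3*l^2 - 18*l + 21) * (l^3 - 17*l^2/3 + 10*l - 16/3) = -3*l^5 - l^4 + 93*l^3 - 283*l^2 + 306*l - 112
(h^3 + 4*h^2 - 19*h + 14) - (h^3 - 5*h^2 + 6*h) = 9*h^2 - 25*h + 14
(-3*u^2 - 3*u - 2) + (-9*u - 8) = -3*u^2 - 12*u - 10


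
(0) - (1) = -1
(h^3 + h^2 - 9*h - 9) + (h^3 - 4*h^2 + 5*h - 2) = 2*h^3 - 3*h^2 - 4*h - 11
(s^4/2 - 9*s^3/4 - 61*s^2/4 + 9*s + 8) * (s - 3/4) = s^5/2 - 21*s^4/8 - 217*s^3/16 + 327*s^2/16 + 5*s/4 - 6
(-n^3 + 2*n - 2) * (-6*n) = 6*n^4 - 12*n^2 + 12*n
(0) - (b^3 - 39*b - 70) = -b^3 + 39*b + 70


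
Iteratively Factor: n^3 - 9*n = (n)*(n^2 - 9) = n*(n - 3)*(n + 3)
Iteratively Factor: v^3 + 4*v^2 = (v + 4)*(v^2) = v*(v + 4)*(v)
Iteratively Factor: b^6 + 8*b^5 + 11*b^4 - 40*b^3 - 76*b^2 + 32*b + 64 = (b + 2)*(b^5 + 6*b^4 - b^3 - 38*b^2 + 32) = (b - 1)*(b + 2)*(b^4 + 7*b^3 + 6*b^2 - 32*b - 32) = (b - 1)*(b + 1)*(b + 2)*(b^3 + 6*b^2 - 32) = (b - 2)*(b - 1)*(b + 1)*(b + 2)*(b^2 + 8*b + 16) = (b - 2)*(b - 1)*(b + 1)*(b + 2)*(b + 4)*(b + 4)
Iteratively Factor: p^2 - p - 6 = (p + 2)*(p - 3)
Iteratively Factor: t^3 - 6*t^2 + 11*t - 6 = (t - 1)*(t^2 - 5*t + 6) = (t - 3)*(t - 1)*(t - 2)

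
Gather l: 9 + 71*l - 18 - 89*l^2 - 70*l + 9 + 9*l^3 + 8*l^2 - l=9*l^3 - 81*l^2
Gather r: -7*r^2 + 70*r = -7*r^2 + 70*r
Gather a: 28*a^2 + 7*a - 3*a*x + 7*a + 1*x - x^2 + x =28*a^2 + a*(14 - 3*x) - x^2 + 2*x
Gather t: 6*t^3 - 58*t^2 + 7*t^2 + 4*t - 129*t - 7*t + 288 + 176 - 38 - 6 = 6*t^3 - 51*t^2 - 132*t + 420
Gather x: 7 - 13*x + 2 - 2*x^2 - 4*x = -2*x^2 - 17*x + 9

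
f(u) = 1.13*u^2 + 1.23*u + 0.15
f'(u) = 2.26*u + 1.23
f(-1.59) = 1.05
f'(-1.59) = -2.36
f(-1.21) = 0.32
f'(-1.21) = -1.50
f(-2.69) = 5.02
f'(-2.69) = -4.85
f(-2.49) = 4.09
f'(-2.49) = -4.40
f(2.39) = 9.54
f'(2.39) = 6.63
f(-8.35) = 68.67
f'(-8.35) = -17.64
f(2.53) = 10.49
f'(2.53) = 6.95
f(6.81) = 60.93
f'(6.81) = 16.62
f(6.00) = 48.21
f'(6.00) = 14.79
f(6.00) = 48.21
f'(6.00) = 14.79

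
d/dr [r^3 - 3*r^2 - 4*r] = 3*r^2 - 6*r - 4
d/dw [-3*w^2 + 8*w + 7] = 8 - 6*w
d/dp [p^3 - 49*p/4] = 3*p^2 - 49/4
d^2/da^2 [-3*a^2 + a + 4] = -6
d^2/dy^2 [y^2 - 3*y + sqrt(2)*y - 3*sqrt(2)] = 2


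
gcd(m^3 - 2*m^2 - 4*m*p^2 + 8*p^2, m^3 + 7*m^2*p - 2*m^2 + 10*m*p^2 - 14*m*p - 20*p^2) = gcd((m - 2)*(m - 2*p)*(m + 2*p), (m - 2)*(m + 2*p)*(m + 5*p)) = m^2 + 2*m*p - 2*m - 4*p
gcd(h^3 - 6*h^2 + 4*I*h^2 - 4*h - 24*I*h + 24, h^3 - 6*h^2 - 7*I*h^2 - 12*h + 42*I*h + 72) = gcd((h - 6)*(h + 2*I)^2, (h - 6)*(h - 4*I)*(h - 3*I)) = h - 6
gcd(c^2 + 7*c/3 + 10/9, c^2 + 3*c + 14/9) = c + 2/3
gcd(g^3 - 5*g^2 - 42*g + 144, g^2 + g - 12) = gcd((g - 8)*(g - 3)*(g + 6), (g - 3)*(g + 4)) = g - 3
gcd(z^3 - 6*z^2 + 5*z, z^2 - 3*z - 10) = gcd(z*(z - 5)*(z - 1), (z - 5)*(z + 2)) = z - 5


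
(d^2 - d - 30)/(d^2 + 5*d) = (d - 6)/d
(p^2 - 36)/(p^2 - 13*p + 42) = (p + 6)/(p - 7)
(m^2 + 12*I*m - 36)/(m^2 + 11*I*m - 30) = (m + 6*I)/(m + 5*I)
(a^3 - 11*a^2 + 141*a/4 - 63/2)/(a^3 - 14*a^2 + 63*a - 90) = (a^2 - 5*a + 21/4)/(a^2 - 8*a + 15)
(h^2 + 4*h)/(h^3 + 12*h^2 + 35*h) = (h + 4)/(h^2 + 12*h + 35)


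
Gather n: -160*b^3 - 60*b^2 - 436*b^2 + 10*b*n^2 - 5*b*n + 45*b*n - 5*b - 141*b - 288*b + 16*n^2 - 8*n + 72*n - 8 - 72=-160*b^3 - 496*b^2 - 434*b + n^2*(10*b + 16) + n*(40*b + 64) - 80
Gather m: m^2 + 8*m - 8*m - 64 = m^2 - 64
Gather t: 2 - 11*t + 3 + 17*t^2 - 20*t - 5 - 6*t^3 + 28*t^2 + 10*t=-6*t^3 + 45*t^2 - 21*t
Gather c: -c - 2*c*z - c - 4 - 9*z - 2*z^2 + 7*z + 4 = c*(-2*z - 2) - 2*z^2 - 2*z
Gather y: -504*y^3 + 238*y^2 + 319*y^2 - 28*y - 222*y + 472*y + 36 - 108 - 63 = -504*y^3 + 557*y^2 + 222*y - 135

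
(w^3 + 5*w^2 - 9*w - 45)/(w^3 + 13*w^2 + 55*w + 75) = (w - 3)/(w + 5)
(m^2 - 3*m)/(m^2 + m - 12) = m/(m + 4)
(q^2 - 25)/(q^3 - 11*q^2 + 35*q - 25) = (q + 5)/(q^2 - 6*q + 5)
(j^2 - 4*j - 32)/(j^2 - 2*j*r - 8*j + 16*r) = (-j - 4)/(-j + 2*r)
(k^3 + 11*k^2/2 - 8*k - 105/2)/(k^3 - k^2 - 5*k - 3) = (2*k^2 + 17*k + 35)/(2*(k^2 + 2*k + 1))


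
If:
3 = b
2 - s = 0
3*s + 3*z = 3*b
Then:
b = 3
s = 2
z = 1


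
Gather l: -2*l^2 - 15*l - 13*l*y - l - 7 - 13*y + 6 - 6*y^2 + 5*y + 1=-2*l^2 + l*(-13*y - 16) - 6*y^2 - 8*y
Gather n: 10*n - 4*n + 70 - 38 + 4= 6*n + 36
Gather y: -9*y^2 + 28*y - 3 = -9*y^2 + 28*y - 3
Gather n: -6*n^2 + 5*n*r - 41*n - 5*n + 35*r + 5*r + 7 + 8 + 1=-6*n^2 + n*(5*r - 46) + 40*r + 16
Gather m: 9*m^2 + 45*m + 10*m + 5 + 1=9*m^2 + 55*m + 6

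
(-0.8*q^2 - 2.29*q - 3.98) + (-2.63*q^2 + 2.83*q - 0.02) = -3.43*q^2 + 0.54*q - 4.0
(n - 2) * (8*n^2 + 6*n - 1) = 8*n^3 - 10*n^2 - 13*n + 2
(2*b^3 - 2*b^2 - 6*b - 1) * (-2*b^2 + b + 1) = -4*b^5 + 6*b^4 + 12*b^3 - 6*b^2 - 7*b - 1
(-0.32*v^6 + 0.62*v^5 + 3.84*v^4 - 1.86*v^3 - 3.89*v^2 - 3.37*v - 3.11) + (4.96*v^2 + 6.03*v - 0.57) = -0.32*v^6 + 0.62*v^5 + 3.84*v^4 - 1.86*v^3 + 1.07*v^2 + 2.66*v - 3.68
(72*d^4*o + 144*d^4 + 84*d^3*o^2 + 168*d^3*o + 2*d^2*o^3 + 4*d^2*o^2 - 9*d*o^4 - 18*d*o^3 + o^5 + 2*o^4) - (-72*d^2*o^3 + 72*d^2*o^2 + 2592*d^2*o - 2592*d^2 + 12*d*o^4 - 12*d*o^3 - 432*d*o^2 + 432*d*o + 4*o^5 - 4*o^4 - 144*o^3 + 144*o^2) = 72*d^4*o + 144*d^4 + 84*d^3*o^2 + 168*d^3*o + 74*d^2*o^3 - 68*d^2*o^2 - 2592*d^2*o + 2592*d^2 - 21*d*o^4 - 6*d*o^3 + 432*d*o^2 - 432*d*o - 3*o^5 + 6*o^4 + 144*o^3 - 144*o^2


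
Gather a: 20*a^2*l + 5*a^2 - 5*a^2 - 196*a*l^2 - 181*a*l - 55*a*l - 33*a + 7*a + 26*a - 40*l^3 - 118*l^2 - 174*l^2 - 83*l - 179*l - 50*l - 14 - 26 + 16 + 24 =20*a^2*l + a*(-196*l^2 - 236*l) - 40*l^3 - 292*l^2 - 312*l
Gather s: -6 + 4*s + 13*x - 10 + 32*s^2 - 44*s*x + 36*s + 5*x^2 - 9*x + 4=32*s^2 + s*(40 - 44*x) + 5*x^2 + 4*x - 12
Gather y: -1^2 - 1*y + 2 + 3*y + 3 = 2*y + 4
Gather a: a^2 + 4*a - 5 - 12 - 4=a^2 + 4*a - 21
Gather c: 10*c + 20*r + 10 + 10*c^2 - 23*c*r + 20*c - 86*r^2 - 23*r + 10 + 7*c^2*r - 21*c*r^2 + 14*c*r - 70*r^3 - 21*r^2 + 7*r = c^2*(7*r + 10) + c*(-21*r^2 - 9*r + 30) - 70*r^3 - 107*r^2 + 4*r + 20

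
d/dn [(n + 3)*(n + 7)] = 2*n + 10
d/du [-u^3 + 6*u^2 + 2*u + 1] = -3*u^2 + 12*u + 2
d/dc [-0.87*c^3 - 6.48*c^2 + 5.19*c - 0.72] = -2.61*c^2 - 12.96*c + 5.19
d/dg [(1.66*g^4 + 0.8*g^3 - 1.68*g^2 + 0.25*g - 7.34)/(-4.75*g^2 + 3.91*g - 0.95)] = (-15.77*g^5 + 15.6718*g^4 - 0.0519999999999996*g^3 - 7.6613*g^2 - 66.538*g + 28.4619)/(22.5625*g^4 - 37.145*g^3 + 24.3131*g^2 - 7.429*g + 0.9025)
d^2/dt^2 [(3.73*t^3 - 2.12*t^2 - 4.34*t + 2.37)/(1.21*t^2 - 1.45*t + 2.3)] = (-7.105427357601e-15*t^5 - 25.223998*t^3 - 18.418038*t^2 + 165.91053*t - 54.60297)/(1.771561*t^6 - 6.368835*t^5 + 17.734365*t^4 - 27.260725*t^3 + 33.70995*t^2 - 23.0115*t + 12.167)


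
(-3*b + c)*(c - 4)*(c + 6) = -3*b*c^2 - 6*b*c + 72*b + c^3 + 2*c^2 - 24*c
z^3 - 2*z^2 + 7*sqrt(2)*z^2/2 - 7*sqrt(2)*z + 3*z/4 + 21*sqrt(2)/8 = (z - 3/2)*(z - 1/2)*(z + 7*sqrt(2)/2)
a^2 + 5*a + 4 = (a + 1)*(a + 4)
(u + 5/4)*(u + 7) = u^2 + 33*u/4 + 35/4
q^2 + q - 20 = (q - 4)*(q + 5)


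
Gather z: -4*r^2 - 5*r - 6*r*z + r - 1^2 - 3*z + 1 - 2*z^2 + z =-4*r^2 - 4*r - 2*z^2 + z*(-6*r - 2)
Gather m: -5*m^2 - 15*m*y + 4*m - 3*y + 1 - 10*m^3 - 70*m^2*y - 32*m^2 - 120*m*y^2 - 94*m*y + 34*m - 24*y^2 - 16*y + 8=-10*m^3 + m^2*(-70*y - 37) + m*(-120*y^2 - 109*y + 38) - 24*y^2 - 19*y + 9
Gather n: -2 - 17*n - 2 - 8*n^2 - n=-8*n^2 - 18*n - 4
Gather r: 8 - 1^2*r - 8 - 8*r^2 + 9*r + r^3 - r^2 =r^3 - 9*r^2 + 8*r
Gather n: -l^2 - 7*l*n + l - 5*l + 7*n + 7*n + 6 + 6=-l^2 - 4*l + n*(14 - 7*l) + 12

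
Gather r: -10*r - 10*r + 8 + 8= 16 - 20*r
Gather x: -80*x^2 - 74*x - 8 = -80*x^2 - 74*x - 8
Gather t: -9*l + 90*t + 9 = -9*l + 90*t + 9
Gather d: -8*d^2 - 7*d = -8*d^2 - 7*d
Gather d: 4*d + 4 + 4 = 4*d + 8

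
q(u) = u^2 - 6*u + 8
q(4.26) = 0.59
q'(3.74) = 1.48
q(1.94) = 0.12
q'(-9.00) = -24.00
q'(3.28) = 0.56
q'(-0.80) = -7.60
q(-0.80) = 13.44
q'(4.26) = 2.52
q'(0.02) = -5.96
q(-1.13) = 16.06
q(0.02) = 7.88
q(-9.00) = 143.00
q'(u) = 2*u - 6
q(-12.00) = 224.00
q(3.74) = -0.45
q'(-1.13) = -8.26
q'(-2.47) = -10.94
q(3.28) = -0.92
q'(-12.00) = -30.00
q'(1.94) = -2.12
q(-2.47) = 28.92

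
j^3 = j^3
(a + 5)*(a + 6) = a^2 + 11*a + 30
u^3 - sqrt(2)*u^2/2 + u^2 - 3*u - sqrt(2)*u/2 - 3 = (u + 1)*(u - 3*sqrt(2)/2)*(u + sqrt(2))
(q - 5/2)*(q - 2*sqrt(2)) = q^2 - 2*sqrt(2)*q - 5*q/2 + 5*sqrt(2)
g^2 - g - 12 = (g - 4)*(g + 3)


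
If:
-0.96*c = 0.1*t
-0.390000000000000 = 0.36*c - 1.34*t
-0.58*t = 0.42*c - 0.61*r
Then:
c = -0.03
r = 0.25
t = 0.28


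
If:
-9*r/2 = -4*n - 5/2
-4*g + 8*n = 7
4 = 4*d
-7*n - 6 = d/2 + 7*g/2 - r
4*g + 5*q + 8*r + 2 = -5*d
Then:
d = 1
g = -813/472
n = 13/944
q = -549/590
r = 67/118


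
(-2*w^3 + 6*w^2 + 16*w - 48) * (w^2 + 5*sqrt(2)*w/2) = -2*w^5 - 5*sqrt(2)*w^4 + 6*w^4 + 16*w^3 + 15*sqrt(2)*w^3 - 48*w^2 + 40*sqrt(2)*w^2 - 120*sqrt(2)*w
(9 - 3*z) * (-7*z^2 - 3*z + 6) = 21*z^3 - 54*z^2 - 45*z + 54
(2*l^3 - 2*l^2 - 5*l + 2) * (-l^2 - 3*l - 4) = -2*l^5 - 4*l^4 + 3*l^3 + 21*l^2 + 14*l - 8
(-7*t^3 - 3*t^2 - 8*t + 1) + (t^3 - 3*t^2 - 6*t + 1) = -6*t^3 - 6*t^2 - 14*t + 2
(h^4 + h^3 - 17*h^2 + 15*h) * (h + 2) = h^5 + 3*h^4 - 15*h^3 - 19*h^2 + 30*h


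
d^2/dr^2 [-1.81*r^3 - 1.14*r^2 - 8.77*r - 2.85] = -10.86*r - 2.28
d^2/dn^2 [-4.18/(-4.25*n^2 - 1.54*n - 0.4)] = (-151.0025*n^2 - 54.7162*n + 4.18*(8.5*n + 1.54)*(17.0*n + 3.08) - 14.212)/(4.25*n^2 + 1.54*n + 0.4)^3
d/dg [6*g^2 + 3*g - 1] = 12*g + 3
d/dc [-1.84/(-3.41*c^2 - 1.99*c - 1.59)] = (-12.5488*c - 3.6616)/(3.41*c^2 + 1.99*c + 1.59)^2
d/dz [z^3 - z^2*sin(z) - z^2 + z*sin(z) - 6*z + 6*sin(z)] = -z^2*cos(z) + 3*z^2 - 2*z*sin(z) + z*cos(z) - 2*z + sin(z) + 6*cos(z) - 6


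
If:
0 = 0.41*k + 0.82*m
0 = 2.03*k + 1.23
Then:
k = -0.61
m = 0.30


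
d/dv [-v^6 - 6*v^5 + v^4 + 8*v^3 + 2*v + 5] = -6*v^5 - 30*v^4 + 4*v^3 + 24*v^2 + 2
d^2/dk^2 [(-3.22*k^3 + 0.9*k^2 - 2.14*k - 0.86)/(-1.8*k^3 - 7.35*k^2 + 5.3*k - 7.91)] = (-91.0332000000001*k^6 + 225.9144*k^5 - 398.36232*k^4 + 369.85976*k^3 - 632.1066*k^2 + 187.841472*k + 15.12444)/(5.832*k^9 + 71.442*k^8 + 240.2055*k^7 + 53.236575*k^6 - 79.3759499999999*k^5 + 1448.570025*k^4 - 1659.81356*k^3 + 2046.202305*k^2 - 994.83279*k + 494.913671)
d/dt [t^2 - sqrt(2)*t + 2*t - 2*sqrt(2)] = 2*t - sqrt(2) + 2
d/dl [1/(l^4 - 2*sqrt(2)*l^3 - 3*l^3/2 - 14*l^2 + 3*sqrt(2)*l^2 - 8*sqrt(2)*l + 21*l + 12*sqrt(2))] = 2*(-8*l^3 + 9*l^2 + 12*sqrt(2)*l^2 - 12*sqrt(2)*l + 56*l - 42 + 16*sqrt(2))/(2*l^4 - 4*sqrt(2)*l^3 - 3*l^3 - 28*l^2 + 6*sqrt(2)*l^2 - 16*sqrt(2)*l + 42*l + 24*sqrt(2))^2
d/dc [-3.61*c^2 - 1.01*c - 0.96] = -7.22*c - 1.01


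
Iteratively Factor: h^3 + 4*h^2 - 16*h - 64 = (h + 4)*(h^2 - 16) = (h + 4)^2*(h - 4)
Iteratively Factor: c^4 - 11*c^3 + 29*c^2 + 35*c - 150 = (c - 5)*(c^3 - 6*c^2 - c + 30) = (c - 5)*(c - 3)*(c^2 - 3*c - 10) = (c - 5)*(c - 3)*(c + 2)*(c - 5)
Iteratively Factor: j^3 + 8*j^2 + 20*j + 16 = (j + 2)*(j^2 + 6*j + 8) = (j + 2)^2*(j + 4)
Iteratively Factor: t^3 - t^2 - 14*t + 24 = (t - 3)*(t^2 + 2*t - 8) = (t - 3)*(t + 4)*(t - 2)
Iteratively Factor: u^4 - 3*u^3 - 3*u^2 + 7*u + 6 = (u + 1)*(u^3 - 4*u^2 + u + 6) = (u - 3)*(u + 1)*(u^2 - u - 2) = (u - 3)*(u + 1)^2*(u - 2)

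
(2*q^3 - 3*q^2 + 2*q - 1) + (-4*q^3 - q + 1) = -2*q^3 - 3*q^2 + q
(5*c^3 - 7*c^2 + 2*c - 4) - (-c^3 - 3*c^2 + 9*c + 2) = 6*c^3 - 4*c^2 - 7*c - 6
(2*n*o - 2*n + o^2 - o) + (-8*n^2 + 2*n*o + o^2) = -8*n^2 + 4*n*o - 2*n + 2*o^2 - o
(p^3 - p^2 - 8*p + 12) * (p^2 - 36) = p^5 - p^4 - 44*p^3 + 48*p^2 + 288*p - 432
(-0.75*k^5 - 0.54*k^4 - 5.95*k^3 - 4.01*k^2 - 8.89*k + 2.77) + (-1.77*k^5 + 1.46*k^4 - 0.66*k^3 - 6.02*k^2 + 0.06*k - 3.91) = -2.52*k^5 + 0.92*k^4 - 6.61*k^3 - 10.03*k^2 - 8.83*k - 1.14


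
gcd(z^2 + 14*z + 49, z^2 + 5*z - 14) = z + 7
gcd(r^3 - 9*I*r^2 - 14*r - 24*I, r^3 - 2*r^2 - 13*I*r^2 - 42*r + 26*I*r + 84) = r - 6*I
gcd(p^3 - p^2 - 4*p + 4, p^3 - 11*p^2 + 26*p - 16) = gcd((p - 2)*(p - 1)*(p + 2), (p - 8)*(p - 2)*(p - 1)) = p^2 - 3*p + 2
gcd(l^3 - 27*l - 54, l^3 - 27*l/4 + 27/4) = l + 3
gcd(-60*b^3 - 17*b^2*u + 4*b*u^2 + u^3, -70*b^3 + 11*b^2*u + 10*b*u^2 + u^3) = 5*b + u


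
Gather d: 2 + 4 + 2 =8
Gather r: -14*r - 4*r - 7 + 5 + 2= -18*r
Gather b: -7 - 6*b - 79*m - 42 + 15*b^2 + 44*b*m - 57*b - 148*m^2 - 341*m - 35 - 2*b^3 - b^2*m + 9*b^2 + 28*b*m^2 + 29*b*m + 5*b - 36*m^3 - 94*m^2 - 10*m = -2*b^3 + b^2*(24 - m) + b*(28*m^2 + 73*m - 58) - 36*m^3 - 242*m^2 - 430*m - 84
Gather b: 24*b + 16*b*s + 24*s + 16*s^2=b*(16*s + 24) + 16*s^2 + 24*s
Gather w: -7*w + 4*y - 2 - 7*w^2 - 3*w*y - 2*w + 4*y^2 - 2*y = -7*w^2 + w*(-3*y - 9) + 4*y^2 + 2*y - 2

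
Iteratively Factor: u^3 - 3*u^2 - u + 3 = (u + 1)*(u^2 - 4*u + 3) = (u - 3)*(u + 1)*(u - 1)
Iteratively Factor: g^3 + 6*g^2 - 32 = (g + 4)*(g^2 + 2*g - 8) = (g + 4)^2*(g - 2)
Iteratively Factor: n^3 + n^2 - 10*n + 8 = (n - 2)*(n^2 + 3*n - 4) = (n - 2)*(n + 4)*(n - 1)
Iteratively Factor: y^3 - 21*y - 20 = (y + 4)*(y^2 - 4*y - 5) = (y + 1)*(y + 4)*(y - 5)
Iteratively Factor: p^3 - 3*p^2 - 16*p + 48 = (p + 4)*(p^2 - 7*p + 12) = (p - 4)*(p + 4)*(p - 3)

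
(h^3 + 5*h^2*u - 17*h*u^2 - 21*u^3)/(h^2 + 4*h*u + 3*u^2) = (h^2 + 4*h*u - 21*u^2)/(h + 3*u)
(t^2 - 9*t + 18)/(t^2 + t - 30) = (t^2 - 9*t + 18)/(t^2 + t - 30)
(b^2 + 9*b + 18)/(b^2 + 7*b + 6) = (b + 3)/(b + 1)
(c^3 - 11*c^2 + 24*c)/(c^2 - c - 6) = c*(c - 8)/(c + 2)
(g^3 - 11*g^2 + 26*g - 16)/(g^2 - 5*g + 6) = (g^2 - 9*g + 8)/(g - 3)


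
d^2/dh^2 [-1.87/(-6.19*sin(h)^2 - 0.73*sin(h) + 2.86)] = (-286.604428*sin(h)^4 - 25.349907*sin(h)^3 + 296.488687*sin(h)^2 + 46.795628*sin(h) + 68.203762)/(6.19*sin(h)^2 + 0.73*sin(h) - 2.86)^3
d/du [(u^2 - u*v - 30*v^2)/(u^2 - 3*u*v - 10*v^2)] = 2*v*(-u^2 + 20*u*v - 40*v^2)/(u^4 - 6*u^3*v - 11*u^2*v^2 + 60*u*v^3 + 100*v^4)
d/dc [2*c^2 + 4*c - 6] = 4*c + 4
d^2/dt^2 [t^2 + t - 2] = 2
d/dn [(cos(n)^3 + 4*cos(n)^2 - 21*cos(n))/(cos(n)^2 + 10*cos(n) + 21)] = (sin(n)^2 - 6*cos(n) + 8)*sin(n)/(cos(n) + 3)^2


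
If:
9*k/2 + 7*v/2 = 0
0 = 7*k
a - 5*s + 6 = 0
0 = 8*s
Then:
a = -6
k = 0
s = 0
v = 0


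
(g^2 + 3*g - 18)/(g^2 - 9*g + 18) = (g + 6)/(g - 6)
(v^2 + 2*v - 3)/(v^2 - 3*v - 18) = (v - 1)/(v - 6)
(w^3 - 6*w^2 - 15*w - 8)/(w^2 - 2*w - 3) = (w^2 - 7*w - 8)/(w - 3)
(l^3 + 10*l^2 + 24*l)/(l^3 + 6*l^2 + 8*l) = (l + 6)/(l + 2)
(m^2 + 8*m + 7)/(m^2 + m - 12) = (m^2 + 8*m + 7)/(m^2 + m - 12)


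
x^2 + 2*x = x*(x + 2)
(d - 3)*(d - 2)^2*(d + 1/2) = d^4 - 13*d^3/2 + 25*d^2/2 - 4*d - 6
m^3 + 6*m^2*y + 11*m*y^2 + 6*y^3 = (m + y)*(m + 2*y)*(m + 3*y)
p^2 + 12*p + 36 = (p + 6)^2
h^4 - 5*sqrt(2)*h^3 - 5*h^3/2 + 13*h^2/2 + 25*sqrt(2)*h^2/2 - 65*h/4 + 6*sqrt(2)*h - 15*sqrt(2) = (h - 5/2)*(h - 4*sqrt(2))*(h - 3*sqrt(2)/2)*(h + sqrt(2)/2)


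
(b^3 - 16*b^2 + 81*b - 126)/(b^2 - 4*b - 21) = (b^2 - 9*b + 18)/(b + 3)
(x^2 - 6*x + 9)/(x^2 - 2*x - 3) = (x - 3)/(x + 1)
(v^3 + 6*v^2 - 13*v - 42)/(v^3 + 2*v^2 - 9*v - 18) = (v + 7)/(v + 3)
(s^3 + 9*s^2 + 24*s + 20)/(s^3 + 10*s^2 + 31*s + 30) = (s + 2)/(s + 3)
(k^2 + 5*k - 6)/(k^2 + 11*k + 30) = (k - 1)/(k + 5)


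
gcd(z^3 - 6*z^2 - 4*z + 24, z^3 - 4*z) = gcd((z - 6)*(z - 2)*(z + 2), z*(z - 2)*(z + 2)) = z^2 - 4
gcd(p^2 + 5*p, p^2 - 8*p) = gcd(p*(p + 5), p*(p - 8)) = p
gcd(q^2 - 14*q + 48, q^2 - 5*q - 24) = q - 8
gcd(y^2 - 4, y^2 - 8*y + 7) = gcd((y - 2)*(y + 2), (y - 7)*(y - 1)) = 1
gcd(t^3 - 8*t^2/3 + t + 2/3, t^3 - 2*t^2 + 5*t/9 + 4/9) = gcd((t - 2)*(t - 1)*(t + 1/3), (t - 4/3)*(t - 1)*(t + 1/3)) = t^2 - 2*t/3 - 1/3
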